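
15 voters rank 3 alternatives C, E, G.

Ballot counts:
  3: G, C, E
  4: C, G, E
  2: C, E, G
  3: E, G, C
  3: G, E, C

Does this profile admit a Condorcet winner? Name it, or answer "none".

G

Pairwise majorities:
C vs E: 9 to 6, C.
C vs G: 6 to 9, G.
E vs G: 2+3 = 5 for E, 10 for G — G by 10–5.
G defeats every rival head-to-head and is the Condorcet winner.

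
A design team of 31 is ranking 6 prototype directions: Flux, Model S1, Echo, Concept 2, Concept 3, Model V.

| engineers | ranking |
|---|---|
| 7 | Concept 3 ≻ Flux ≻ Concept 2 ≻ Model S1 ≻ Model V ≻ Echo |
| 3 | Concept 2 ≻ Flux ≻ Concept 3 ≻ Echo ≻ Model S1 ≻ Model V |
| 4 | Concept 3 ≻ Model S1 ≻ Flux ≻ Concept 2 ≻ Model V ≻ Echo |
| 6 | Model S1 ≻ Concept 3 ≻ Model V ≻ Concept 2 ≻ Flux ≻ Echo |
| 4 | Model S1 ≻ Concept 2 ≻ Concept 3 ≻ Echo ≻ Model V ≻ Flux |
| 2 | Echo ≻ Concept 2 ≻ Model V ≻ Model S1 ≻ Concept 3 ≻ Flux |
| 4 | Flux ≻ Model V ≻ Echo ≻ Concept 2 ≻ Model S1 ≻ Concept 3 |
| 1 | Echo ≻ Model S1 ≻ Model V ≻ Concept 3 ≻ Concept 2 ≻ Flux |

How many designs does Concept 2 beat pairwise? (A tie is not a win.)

Concept 2 against each rival (31 engineers):
Concept 2 vs Flux: 16 to 15, Concept 2.
Concept 2 vs Model S1: 16 to 15, Concept 2.
Concept 2 vs Echo: Concept 2 preferred on 7+3+4+6+4 = 24 ballots; Concept 2 wins 24–7.
Concept 2 vs Concept 3: 13 to 18, Concept 3.
Concept 2 vs Model V: 7+3+4+4+2 = 20 for Concept 2, 11 for Model V — Concept 2 by 20–11.
Concept 2 beats Flux, Model S1, Echo, Model V; loses to Concept 3 — 4 pairwise wins.

4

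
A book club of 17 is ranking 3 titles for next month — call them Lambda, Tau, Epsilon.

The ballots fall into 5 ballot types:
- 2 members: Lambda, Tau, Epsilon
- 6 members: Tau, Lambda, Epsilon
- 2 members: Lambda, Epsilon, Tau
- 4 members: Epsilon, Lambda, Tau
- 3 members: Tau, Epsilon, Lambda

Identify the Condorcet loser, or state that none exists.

Epsilon

Pairwise majorities:
Lambda vs Tau: Lambda preferred on 2+2+4 = 8 ballots; Tau wins 9–8.
Lambda vs Epsilon: Lambda preferred on 2+6+2 = 10 ballots; Lambda wins 10–7.
Tau vs Epsilon: Tau is ranked higher on 2+6+3 = 11 ballots, Epsilon on 6. Tau wins 11–6.
Only Epsilon has no wins; Epsilon is the Condorcet loser.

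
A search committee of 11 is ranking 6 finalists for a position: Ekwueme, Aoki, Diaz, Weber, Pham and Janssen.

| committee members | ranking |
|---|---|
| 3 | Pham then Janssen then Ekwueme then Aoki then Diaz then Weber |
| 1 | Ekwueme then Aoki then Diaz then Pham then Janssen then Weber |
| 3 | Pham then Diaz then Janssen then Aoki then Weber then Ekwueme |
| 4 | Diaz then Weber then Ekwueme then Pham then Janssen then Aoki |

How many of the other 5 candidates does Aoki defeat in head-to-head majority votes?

Aoki against each rival (11 committee members):
Aoki vs Ekwueme: Aoki preferred on 3 ballots; Ekwueme wins 8–3.
Aoki vs Diaz: Diaz, 7–4.
Aoki vs Weber: Aoki, 7–4.
Aoki vs Pham: Pham wins 10–1.
Aoki vs Janssen: Janssen, 10–1.
Aoki beats Weber; loses to Ekwueme, Diaz, Pham, Janssen — 1 pairwise win.

1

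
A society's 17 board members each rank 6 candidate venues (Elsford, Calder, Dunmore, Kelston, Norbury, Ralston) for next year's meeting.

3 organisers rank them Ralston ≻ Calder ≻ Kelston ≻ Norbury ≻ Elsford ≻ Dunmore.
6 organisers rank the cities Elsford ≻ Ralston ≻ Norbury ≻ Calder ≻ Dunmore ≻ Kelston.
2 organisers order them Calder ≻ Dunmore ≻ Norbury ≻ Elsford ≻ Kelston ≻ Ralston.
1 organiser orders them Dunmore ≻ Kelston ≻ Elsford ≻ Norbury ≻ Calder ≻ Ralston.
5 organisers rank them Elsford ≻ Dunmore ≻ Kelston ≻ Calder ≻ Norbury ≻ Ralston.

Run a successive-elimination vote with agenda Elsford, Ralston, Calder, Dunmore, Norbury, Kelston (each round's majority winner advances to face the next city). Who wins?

Elsford

Round 1: Elsford vs Ralston — 14–3, Elsford advances.
Round 2: Elsford vs Calder — 12–5, Elsford advances.
Round 3: Elsford vs Dunmore — 14–3, Elsford advances.
Round 4: Elsford vs Norbury — 12–5, Elsford advances.
Round 5: Elsford vs Kelston — 13–4, Elsford advances.
Elsford survives the agenda.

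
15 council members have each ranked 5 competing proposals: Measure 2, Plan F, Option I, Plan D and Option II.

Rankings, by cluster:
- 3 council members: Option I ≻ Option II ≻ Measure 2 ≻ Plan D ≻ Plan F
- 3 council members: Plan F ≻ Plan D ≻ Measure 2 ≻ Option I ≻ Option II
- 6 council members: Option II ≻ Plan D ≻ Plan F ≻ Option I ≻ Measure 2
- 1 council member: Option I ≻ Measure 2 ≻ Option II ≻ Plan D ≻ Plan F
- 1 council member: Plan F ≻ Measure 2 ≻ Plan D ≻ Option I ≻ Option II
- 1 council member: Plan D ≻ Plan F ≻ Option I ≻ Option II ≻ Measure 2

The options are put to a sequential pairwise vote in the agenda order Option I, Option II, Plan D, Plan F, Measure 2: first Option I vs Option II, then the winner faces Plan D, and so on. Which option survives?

Round 1: Option I vs Option II — 9–6, Option I advances.
Round 2: Option I vs Plan D — 4–11, Plan D advances.
Round 3: Plan D vs Plan F — 11–4, Plan D advances.
Round 4: Plan D vs Measure 2 — 10–5, Plan D advances.
The agenda winner is Plan D.

Plan D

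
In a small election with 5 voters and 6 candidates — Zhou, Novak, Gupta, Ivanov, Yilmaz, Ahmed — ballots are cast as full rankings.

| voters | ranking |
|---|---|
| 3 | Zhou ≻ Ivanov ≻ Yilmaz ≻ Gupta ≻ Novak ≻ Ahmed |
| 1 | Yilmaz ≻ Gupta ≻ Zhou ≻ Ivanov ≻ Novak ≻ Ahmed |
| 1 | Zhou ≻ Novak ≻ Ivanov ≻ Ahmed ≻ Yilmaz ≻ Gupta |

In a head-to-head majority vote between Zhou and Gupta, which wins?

Ballots ranking Zhou above Gupta: 3 + 1 = 4.
Ballots ranking Gupta above Zhou: 5 − 4 = 1.
Zhou wins the head-to-head 4–1.

Zhou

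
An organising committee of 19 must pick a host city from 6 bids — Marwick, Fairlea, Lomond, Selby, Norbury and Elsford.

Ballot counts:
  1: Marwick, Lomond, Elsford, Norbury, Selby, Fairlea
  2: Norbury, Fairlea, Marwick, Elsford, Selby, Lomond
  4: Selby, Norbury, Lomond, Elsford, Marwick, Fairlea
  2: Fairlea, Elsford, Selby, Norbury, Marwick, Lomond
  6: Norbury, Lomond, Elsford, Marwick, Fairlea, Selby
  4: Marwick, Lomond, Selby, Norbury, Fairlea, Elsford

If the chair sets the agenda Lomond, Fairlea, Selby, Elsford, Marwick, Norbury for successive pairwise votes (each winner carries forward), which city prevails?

Round 1: Lomond vs Fairlea — 15–4, Lomond advances.
Round 2: Lomond vs Selby — 11–8, Lomond advances.
Round 3: Lomond vs Elsford — 15–4, Lomond advances.
Round 4: Lomond vs Marwick — 10–9, Lomond advances.
Round 5: Lomond vs Norbury — 5–14, Norbury advances.
Norbury survives the agenda.

Norbury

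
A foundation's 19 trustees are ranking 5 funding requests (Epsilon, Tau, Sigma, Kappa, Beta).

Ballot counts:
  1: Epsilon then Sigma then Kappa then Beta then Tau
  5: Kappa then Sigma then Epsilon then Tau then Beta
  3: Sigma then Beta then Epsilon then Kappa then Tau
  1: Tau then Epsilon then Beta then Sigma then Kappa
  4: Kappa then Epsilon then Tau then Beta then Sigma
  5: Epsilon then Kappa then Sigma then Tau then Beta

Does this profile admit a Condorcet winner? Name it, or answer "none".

Epsilon

Head-to-head results (19 reviewers):
Epsilon vs Tau: Epsilon is ranked higher on 1+5+3+4+5 = 18 ballots, Tau on 1. Epsilon wins 18–1.
Epsilon vs Sigma: Epsilon is ranked higher on 1+1+4+5 = 11 ballots, Sigma on 8. Epsilon wins 11–8.
Epsilon vs Kappa: 1+3+1+5 = 10 for Epsilon, 9 for Kappa — Epsilon by 10–9.
Epsilon vs Beta: 16 to 3, Epsilon.
Tau vs Sigma: 5 to 14, Sigma.
Tau vs Kappa: 1 for Tau, 18 for Kappa — Kappa by 18–1.
Tau vs Beta: Tau is ranked higher on 5+1+4+5 = 15 ballots, Beta on 4. Tau wins 15–4.
Sigma vs Kappa: Sigma is ranked higher on 1+3+1 = 5 ballots, Kappa on 14. Kappa wins 14–5.
Sigma vs Beta: Sigma preferred on 1+5+3+5 = 14 ballots; Sigma wins 14–5.
Kappa vs Beta: 1+5+4+5 = 15 for Kappa, 4 for Beta — Kappa by 15–4.
Only Epsilon has no losses; Epsilon is the Condorcet winner.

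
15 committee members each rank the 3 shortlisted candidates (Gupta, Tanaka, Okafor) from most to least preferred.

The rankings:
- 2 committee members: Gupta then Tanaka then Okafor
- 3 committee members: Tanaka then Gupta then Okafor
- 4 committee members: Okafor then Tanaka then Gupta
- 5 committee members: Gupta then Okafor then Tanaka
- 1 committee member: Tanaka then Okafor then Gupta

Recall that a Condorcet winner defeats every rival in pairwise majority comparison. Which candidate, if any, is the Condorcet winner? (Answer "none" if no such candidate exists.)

none

Pairwise majorities:
Gupta vs Tanaka: Gupta is ranked higher on 2+5 = 7 ballots, Tanaka on 8. Tanaka wins 8–7.
Gupta vs Okafor: 10 to 5, Gupta.
Tanaka vs Okafor: Tanaka preferred on 2+3+1 = 6 ballots; Okafor wins 9–6.
No candidate is unbeaten: Gupta loses to Tanaka; Tanaka loses to Okafor; Okafor loses to Gupta. In particular Gupta > Okafor > Tanaka > Gupta is a majority cycle — no Condorcet winner exists.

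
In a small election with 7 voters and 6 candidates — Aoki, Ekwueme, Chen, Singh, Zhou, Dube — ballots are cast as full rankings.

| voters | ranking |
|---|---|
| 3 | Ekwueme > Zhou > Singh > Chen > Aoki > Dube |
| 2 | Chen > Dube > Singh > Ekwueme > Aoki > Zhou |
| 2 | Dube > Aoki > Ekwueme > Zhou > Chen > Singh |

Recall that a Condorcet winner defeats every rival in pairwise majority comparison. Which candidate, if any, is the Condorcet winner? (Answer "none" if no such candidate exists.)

Check each pair by majority over 7 ballots:
Aoki vs Ekwueme: Ekwueme wins 5–2.
Aoki vs Chen: Chen, 5–2.
Aoki vs Singh: Singh wins 5–2.
Aoki vs Zhou: Aoki wins 4–3.
Aoki vs Dube: Dube, 4–3.
Ekwueme–Chen: Ekwueme 5–2.
Ekwueme vs Singh: Ekwueme wins 5–2.
Ekwueme vs Zhou: Ekwueme wins 7–0.
Ekwueme vs Dube: Dube, 4–3.
Chen vs Singh: Chen, 4–3.
Chen vs Zhou: Zhou, 5–2.
Chen–Dube: Chen 5–2.
Singh vs Zhou: Zhou, 5–2.
Singh vs Dube: Dube, 4–3.
Zhou vs Dube: Dube, 4–3.
No candidate is unbeaten: Aoki loses to Ekwueme; Ekwueme loses to Dube; Chen loses to Ekwueme; Singh loses to Ekwueme; Zhou loses to Aoki; Dube loses to Chen. In particular Aoki beats Zhou beats Chen beats Aoki is a majority cycle — no Condorcet winner exists.

none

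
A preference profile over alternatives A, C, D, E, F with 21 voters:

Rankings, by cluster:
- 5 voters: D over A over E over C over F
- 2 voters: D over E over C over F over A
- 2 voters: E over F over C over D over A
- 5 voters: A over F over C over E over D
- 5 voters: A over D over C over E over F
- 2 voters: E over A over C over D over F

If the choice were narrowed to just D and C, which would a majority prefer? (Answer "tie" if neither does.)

Ballots ranking D above C: 5 + 2 + 5 = 12.
Ballots ranking C above D: 21 − 12 = 9.
D wins the head-to-head 12–9.

D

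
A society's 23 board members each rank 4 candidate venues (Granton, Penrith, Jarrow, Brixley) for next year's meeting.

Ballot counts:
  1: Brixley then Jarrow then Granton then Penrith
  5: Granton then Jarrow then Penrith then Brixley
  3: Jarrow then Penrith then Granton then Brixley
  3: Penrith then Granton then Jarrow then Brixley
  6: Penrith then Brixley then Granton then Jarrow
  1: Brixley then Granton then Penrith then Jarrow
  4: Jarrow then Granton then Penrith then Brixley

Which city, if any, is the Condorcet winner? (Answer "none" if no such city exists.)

Pairwise majorities:
Granton vs Penrith: Penrith, 12–11.
Granton vs Jarrow: Granton wins 15–8.
Granton vs Brixley: Granton wins 15–8.
Penrith vs Jarrow: Jarrow, 13–10.
Penrith–Brixley: Penrith 21–2.
Jarrow vs Brixley: Jarrow wins 15–8.
No city is unbeaten: Granton loses to Penrith; Penrith loses to Jarrow; Jarrow loses to Granton; Brixley loses to Granton. In particular Granton → Jarrow → Penrith → Granton is a majority cycle — no Condorcet winner exists.

none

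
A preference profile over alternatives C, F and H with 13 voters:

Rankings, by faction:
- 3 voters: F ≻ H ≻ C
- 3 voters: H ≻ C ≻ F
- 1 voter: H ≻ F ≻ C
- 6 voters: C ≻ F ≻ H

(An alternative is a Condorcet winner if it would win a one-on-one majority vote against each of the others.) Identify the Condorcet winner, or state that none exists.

none

Head-to-head results (13 voters):
C–F: C 9–4.
C vs H: H wins 7–6.
F vs H: F wins 9–4.
No alternative is unbeaten: C loses to H; F loses to C; H loses to F. In particular C → F → H → C is a majority cycle — no Condorcet winner exists.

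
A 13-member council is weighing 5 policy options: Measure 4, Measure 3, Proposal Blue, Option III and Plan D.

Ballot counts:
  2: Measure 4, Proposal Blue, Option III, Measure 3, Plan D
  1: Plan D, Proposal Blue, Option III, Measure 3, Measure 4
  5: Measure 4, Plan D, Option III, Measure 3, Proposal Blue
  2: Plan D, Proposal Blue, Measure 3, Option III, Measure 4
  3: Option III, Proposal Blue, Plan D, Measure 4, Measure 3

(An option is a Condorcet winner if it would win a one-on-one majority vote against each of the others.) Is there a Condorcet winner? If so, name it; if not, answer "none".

Pairwise majorities:
Measure 4 vs Measure 3: Measure 4 preferred on 2+5+3 = 10 ballots; Measure 4 wins 10–3.
Measure 4 vs Proposal Blue: Measure 4 preferred on 2+5 = 7 ballots; Measure 4 wins 7–6.
Measure 4 vs Option III: Measure 4 is ranked higher on 2+5 = 7 ballots, Option III on 6. Measure 4 wins 7–6.
Measure 4 vs Plan D: 7 to 6, Measure 4.
Measure 3 vs Proposal Blue: 5 to 8, Proposal Blue.
Measure 3 vs Option III: 2 for Measure 3, 11 for Option III — Option III by 11–2.
Measure 3 vs Plan D: 2 to 11, Plan D.
Proposal Blue vs Option III: Proposal Blue preferred on 2+1+2 = 5 ballots; Option III wins 8–5.
Proposal Blue vs Plan D: 5 to 8, Plan D.
Option III vs Plan D: 5 to 8, Plan D.
Measure 4 beats each of Measure 3, Proposal Blue, Option III, Plan D — Measure 4 is the Condorcet winner.

Measure 4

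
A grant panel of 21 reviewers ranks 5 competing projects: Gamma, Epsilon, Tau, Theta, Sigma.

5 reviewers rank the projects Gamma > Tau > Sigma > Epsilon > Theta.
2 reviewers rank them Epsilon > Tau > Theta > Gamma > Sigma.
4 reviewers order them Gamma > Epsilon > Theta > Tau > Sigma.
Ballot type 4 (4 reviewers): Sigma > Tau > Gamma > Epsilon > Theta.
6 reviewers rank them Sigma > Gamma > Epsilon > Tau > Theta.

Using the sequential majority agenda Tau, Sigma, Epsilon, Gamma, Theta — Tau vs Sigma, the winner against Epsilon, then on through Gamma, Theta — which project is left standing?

Round 1: Tau vs Sigma — 11–10, Tau advances.
Round 2: Tau vs Epsilon — 9–12, Epsilon advances.
Round 3: Epsilon vs Gamma — 2–19, Gamma advances.
Round 4: Gamma vs Theta — 19–2, Gamma advances.
The agenda winner is Gamma.

Gamma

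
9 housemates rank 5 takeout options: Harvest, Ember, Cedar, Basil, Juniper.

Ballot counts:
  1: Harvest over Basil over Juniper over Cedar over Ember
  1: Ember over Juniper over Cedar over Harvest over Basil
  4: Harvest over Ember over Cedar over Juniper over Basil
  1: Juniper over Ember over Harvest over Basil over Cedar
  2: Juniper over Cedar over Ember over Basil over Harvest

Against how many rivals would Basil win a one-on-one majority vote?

Basil against each rival (9 friends):
Basil vs Harvest: Basil is ranked higher on 2 ballots, Harvest on 7. Harvest wins 7–2.
Basil vs Ember: Basil is ranked higher on 1 ballot, Ember on 8. Ember wins 8–1.
Basil vs Cedar: Cedar wins 7–2.
Basil vs Juniper: Juniper, 8–1.
Basil beats no one; loses to Harvest, Ember, Cedar, Juniper — 0 pairwise wins.

0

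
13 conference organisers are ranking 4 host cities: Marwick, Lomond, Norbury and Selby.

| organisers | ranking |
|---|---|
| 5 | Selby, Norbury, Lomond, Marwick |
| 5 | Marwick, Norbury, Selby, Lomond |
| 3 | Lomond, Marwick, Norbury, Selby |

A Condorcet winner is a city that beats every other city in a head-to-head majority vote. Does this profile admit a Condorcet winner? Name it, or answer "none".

Pairwise majorities:
Marwick–Lomond: Lomond 8–5.
Marwick vs Norbury: Marwick wins 8–5.
Marwick vs Selby: Marwick wins 8–5.
Lomond vs Norbury: Norbury, 10–3.
Lomond vs Selby: Selby wins 10–3.
Norbury–Selby: Norbury 8–5.
Every city loses at least once (Marwick loses to Lomond; Lomond loses to Norbury; Norbury loses to Marwick; Selby loses to Marwick). The majority relation contains the cycle Marwick → Norbury → Lomond → Marwick, so there is no Condorcet winner.

none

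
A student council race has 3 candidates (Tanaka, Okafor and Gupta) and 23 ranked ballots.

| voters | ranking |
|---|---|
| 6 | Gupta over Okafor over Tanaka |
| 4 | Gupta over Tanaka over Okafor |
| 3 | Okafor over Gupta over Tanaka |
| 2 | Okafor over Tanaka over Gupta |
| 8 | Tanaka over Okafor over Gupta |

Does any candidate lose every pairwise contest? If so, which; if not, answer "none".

Pairwise majorities:
Tanaka–Okafor: Tanaka 12–11.
Tanaka–Gupta: Gupta 13–10.
Okafor vs Gupta: 3+2+8 = 13 for Okafor, 10 for Gupta — Okafor by 13–10.
No candidate is winless: Tanaka beats Okafor; Okafor beats Gupta; Gupta beats Tanaka. There is no Condorcet loser.

none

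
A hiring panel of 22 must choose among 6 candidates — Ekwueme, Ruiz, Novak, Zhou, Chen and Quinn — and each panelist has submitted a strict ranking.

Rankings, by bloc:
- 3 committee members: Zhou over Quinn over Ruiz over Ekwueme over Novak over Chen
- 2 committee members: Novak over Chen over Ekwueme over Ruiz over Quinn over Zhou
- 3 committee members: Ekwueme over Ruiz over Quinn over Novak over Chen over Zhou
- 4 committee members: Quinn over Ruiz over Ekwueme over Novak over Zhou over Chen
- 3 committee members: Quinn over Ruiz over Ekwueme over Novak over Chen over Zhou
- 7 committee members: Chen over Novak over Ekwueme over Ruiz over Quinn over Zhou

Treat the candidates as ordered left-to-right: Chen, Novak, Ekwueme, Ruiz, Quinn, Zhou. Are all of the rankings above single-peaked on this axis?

Axis positions: Chen=1, Novak=2, Ekwueme=3, Ruiz=4, Quinn=5, Zhou=6.
Bloc 1 (peak Zhou at position 6): ranking walks positions 6-5-4-3-2-1, expanding outward from the peak — single-peaked.
Bloc 2 (peak Novak at position 2): ranking walks positions 2-1-3-4-5-6, expanding outward from the peak — single-peaked.
Bloc 3 (peak Ekwueme at position 3): ranking walks positions 3-4-5-2-1-6, expanding outward from the peak — single-peaked.
Bloc 4 (peak Quinn at position 5): ranking walks positions 5-4-3-2-6-1, expanding outward from the peak — single-peaked.
Bloc 5 (peak Quinn at position 5): ranking walks positions 5-4-3-2-1-6, expanding outward from the peak — single-peaked.
Bloc 6 (peak Chen at position 1): ranking walks positions 1-2-3-4-5-6, expanding outward from the peak — single-peaked.
Every ranking is single-peaked on this axis.

yes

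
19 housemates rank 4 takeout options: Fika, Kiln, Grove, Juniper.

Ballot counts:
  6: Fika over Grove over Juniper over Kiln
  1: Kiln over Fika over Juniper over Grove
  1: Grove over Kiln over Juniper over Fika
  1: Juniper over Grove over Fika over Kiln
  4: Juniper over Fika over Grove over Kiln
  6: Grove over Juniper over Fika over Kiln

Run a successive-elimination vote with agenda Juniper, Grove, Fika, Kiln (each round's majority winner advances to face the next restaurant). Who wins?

Fika

Round 1: Juniper vs Grove — 6–13, Grove advances.
Round 2: Grove vs Fika — 8–11, Fika advances.
Round 3: Fika vs Kiln — 17–2, Fika advances.
The agenda winner is Fika.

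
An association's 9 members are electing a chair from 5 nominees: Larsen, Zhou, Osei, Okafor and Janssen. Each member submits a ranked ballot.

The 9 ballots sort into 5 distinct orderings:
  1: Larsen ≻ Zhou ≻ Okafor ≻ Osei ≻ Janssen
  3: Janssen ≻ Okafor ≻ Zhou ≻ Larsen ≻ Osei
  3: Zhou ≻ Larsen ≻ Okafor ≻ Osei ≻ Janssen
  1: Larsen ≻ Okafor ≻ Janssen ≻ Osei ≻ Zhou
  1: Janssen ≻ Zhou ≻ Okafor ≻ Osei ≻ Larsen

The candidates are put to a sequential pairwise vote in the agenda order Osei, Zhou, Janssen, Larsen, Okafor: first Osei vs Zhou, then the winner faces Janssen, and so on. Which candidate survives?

Round 1: Osei vs Zhou — 1–8, Zhou advances.
Round 2: Zhou vs Janssen — 4–5, Janssen advances.
Round 3: Janssen vs Larsen — 4–5, Larsen advances.
Round 4: Larsen vs Okafor — 5–4, Larsen advances.
Larsen survives the agenda.

Larsen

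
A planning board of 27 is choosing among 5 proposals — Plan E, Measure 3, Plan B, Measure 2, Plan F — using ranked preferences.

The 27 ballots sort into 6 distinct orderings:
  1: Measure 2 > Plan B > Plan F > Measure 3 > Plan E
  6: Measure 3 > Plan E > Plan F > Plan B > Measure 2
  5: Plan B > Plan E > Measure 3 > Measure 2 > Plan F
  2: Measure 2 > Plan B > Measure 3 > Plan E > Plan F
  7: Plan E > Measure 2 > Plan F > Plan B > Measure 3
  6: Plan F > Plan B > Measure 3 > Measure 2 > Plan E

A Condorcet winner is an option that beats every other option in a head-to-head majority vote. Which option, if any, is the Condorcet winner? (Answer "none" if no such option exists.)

Pairwise majorities:
Plan E vs Measure 3: 12 to 15, Measure 3.
Plan E vs Plan B: Plan E is ranked higher on 6+7 = 13 ballots, Plan B on 14. Plan B wins 14–13.
Plan E vs Measure 2: 6+5+7 = 18 for Plan E, 9 for Measure 2 — Plan E by 18–9.
Plan E vs Plan F: 6+5+2+7 = 20 for Plan E, 7 for Plan F — Plan E by 20–7.
Measure 3 vs Plan B: 6 for Measure 3, 21 for Plan B — Plan B by 21–6.
Measure 3 vs Measure 2: 17 to 10, Measure 3.
Measure 3 vs Plan F: 6+5+2 = 13 for Measure 3, 14 for Plan F — Plan F by 14–13.
Plan B vs Measure 2: Plan B is ranked higher on 6+5+6 = 17 ballots, Measure 2 on 10. Plan B wins 17–10.
Plan B vs Plan F: 8 to 19, Plan F.
Measure 2 vs Plan F: Measure 2, 15–12.
No option is unbeaten: Plan E loses to Measure 3; Measure 3 loses to Plan B; Plan B loses to Plan F; Measure 2 loses to Plan E; Plan F loses to Plan E. In particular Plan E > Plan F > Measure 3 > Plan E is a majority cycle — no Condorcet winner exists.

none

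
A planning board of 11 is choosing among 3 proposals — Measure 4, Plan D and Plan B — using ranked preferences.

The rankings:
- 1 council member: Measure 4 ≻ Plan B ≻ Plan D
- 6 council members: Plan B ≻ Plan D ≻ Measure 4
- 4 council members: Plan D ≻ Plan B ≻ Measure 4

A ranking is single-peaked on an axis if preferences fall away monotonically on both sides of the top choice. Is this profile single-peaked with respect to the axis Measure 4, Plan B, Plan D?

yes

Axis positions: Measure 4=1, Plan B=2, Plan D=3.
Group 1 (peak Measure 4 at position 1): ranking walks positions 1-2-3, expanding outward from the peak — single-peaked.
Group 2 (peak Plan B at position 2): ranking walks positions 2-3-1, expanding outward from the peak — single-peaked.
Group 3 (peak Plan D at position 3): ranking walks positions 3-2-1, expanding outward from the peak — single-peaked.
Every ranking is single-peaked on this axis.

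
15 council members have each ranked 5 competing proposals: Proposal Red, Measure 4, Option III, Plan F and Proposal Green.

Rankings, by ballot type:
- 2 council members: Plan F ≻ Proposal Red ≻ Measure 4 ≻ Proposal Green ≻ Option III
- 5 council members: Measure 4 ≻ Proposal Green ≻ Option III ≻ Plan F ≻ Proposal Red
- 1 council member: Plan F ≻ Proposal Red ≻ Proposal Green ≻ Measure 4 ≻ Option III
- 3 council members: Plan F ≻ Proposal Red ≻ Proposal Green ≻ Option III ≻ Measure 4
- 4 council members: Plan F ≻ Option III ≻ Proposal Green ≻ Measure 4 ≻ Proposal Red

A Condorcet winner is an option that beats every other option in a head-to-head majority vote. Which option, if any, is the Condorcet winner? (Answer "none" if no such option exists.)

Check each pair by majority over 15 ballots:
Proposal Red vs Measure 4: Measure 4, 9–6.
Proposal Red vs Option III: Option III wins 9–6.
Proposal Red vs Plan F: Plan F, 15–0.
Proposal Red vs Proposal Green: Proposal Green wins 9–6.
Measure 4 vs Option III: Measure 4, 8–7.
Measure 4–Plan F: Plan F 10–5.
Measure 4 vs Proposal Green: Proposal Green, 8–7.
Option III vs Plan F: Plan F wins 10–5.
Option III–Proposal Green: Proposal Green 11–4.
Plan F vs Proposal Green: Plan F, 10–5.
Only Plan F has no losses; Plan F is the Condorcet winner.

Plan F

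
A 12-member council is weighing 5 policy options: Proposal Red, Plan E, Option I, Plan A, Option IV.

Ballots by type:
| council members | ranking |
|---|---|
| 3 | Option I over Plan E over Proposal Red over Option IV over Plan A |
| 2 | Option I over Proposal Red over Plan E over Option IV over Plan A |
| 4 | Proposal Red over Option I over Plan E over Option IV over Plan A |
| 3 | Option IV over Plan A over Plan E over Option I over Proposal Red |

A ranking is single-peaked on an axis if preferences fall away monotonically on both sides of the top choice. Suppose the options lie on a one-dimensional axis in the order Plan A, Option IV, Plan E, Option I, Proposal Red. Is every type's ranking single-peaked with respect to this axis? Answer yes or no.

Axis positions: Plan A=1, Option IV=2, Plan E=3, Option I=4, Proposal Red=5.
Type 1 (peak Option I at position 4): ranking walks positions 4-3-5-2-1, expanding outward from the peak — single-peaked.
Type 2 (peak Option I at position 4): ranking walks positions 4-5-3-2-1, expanding outward from the peak — single-peaked.
Type 3 (peak Proposal Red at position 5): ranking walks positions 5-4-3-2-1, expanding outward from the peak — single-peaked.
Type 4 (peak Option IV at position 2): ranking walks positions 2-1-3-4-5, expanding outward from the peak — single-peaked.
Every ranking is single-peaked on this axis.

yes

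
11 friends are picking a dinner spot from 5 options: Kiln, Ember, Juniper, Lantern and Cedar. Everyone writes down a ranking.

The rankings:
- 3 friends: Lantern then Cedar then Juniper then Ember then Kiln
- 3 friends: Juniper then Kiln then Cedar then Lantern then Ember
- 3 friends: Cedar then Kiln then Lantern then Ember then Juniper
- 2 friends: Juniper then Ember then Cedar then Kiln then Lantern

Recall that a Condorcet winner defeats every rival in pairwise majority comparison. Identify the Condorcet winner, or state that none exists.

Cedar

Head-to-head results (11 friends):
Kiln vs Ember: Kiln, 6–5.
Kiln vs Juniper: Juniper, 8–3.
Kiln–Lantern: Kiln 8–3.
Kiln–Cedar: Cedar 8–3.
Ember vs Juniper: Juniper wins 8–3.
Ember vs Lantern: Lantern, 9–2.
Ember vs Cedar: Cedar, 9–2.
Juniper vs Lantern: Lantern, 6–5.
Juniper–Cedar: Cedar 6–5.
Lantern vs Cedar: Cedar wins 8–3.
Cedar beats each of Kiln, Ember, Juniper, Lantern — Cedar is the Condorcet winner.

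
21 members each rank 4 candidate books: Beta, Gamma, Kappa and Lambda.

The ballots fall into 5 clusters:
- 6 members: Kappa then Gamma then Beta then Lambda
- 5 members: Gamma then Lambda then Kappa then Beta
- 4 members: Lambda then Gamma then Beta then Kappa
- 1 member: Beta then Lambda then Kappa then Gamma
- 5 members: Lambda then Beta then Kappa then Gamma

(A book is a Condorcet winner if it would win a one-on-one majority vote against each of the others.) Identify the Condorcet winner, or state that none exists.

Head-to-head results (21 members):
Beta–Gamma: Gamma 15–6.
Beta vs Kappa: Kappa, 11–10.
Beta–Lambda: Lambda 14–7.
Gamma vs Kappa: Kappa, 12–9.
Gamma vs Lambda: Gamma wins 11–10.
Kappa–Lambda: Lambda 15–6.
Each book drops at least one matchup (Beta loses to Gamma; Gamma loses to Kappa; Kappa loses to Lambda; Lambda loses to Gamma); the cycle Gamma > Lambda > Kappa > Gamma rules out a Condorcet winner.

none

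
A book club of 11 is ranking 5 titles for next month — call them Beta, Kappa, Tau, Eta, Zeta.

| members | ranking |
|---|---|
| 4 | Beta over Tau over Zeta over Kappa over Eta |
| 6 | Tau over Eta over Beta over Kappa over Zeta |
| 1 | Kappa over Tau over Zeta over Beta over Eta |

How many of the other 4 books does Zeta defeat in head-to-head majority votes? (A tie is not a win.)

Zeta against each rival (11 members):
Zeta vs Beta: Beta wins 10–1.
Zeta–Kappa: Kappa 7–4.
Zeta vs Tau: Tau, 11–0.
Zeta vs Eta: 5 to 6, Eta.
Zeta beats no one; loses to Beta, Kappa, Tau, Eta — 0 pairwise wins.

0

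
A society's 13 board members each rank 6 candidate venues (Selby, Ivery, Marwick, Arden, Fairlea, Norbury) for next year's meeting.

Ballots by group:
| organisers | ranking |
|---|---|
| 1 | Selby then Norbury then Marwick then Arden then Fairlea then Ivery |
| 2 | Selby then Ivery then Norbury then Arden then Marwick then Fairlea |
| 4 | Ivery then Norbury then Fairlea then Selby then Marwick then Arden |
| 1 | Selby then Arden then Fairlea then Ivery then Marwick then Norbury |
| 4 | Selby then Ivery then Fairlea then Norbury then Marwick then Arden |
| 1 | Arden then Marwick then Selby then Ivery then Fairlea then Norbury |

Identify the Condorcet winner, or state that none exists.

Check each pair by majority over 13 ballots:
Selby–Ivery: Selby 9–4.
Selby–Marwick: Selby 12–1.
Selby–Arden: Selby 12–1.
Selby–Fairlea: Selby 9–4.
Selby vs Norbury: Selby wins 9–4.
Ivery vs Marwick: Ivery, 11–2.
Ivery vs Arden: Ivery, 10–3.
Ivery–Fairlea: Ivery 11–2.
Ivery–Norbury: Ivery 12–1.
Marwick vs Arden: Marwick wins 9–4.
Marwick vs Fairlea: Fairlea, 9–4.
Marwick vs Norbury: Norbury, 11–2.
Arden vs Fairlea: Fairlea, 8–5.
Arden–Norbury: Norbury 11–2.
Fairlea vs Norbury: Norbury wins 7–6.
Selby wins every pairwise contest, so Selby is the Condorcet winner.

Selby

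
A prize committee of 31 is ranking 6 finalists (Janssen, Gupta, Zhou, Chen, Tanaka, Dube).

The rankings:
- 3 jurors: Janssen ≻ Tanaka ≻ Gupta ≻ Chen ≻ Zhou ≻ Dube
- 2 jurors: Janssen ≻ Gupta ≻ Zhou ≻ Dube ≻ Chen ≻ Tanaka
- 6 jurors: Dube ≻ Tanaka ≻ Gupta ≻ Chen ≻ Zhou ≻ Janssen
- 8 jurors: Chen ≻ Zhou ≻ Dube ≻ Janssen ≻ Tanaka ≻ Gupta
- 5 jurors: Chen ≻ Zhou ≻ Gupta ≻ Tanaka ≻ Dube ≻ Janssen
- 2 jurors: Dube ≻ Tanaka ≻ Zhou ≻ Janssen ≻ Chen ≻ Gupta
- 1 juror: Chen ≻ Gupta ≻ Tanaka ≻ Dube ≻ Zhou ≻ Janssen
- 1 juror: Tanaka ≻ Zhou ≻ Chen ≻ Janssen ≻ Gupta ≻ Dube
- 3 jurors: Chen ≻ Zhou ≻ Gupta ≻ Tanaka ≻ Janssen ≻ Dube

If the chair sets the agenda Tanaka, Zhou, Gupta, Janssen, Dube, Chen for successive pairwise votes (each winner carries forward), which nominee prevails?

Chen

Round 1: Tanaka vs Zhou — 13–18, Zhou advances.
Round 2: Zhou vs Gupta — 19–12, Zhou advances.
Round 3: Zhou vs Janssen — 26–5, Zhou advances.
Round 4: Zhou vs Dube — 22–9, Zhou advances.
Round 5: Zhou vs Chen — 5–26, Chen advances.
The agenda winner is Chen.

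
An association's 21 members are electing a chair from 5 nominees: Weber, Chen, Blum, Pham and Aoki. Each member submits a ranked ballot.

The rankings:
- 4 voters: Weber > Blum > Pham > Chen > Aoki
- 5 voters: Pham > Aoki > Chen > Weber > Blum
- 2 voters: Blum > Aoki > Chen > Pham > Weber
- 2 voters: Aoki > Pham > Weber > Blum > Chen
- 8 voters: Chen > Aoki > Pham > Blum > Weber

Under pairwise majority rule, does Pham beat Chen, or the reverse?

Pham

Ballots ranking Pham above Chen: 4 + 5 + 2 = 11.
Ballots ranking Chen above Pham: 21 − 11 = 10.
Pham wins the head-to-head 11–10.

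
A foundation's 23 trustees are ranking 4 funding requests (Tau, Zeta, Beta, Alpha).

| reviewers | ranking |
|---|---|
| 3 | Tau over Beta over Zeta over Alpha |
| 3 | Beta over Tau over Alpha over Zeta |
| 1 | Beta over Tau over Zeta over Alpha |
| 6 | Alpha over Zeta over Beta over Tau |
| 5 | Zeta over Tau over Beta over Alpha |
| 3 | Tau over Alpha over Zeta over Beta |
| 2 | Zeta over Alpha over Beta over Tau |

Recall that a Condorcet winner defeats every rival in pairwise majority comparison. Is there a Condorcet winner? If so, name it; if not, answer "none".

none

Pairwise majorities:
Tau vs Zeta: Zeta wins 13–10.
Tau vs Beta: Beta, 12–11.
Tau vs Alpha: Tau, 15–8.
Zeta vs Beta: Zeta wins 16–7.
Zeta vs Alpha: Alpha wins 12–11.
Beta vs Alpha: Beta wins 12–11.
Every project loses at least once (Tau loses to Zeta; Zeta loses to Alpha; Beta loses to Zeta; Alpha loses to Tau). The majority relation contains the cycle Tau beats Alpha beats Zeta beats Tau, so there is no Condorcet winner.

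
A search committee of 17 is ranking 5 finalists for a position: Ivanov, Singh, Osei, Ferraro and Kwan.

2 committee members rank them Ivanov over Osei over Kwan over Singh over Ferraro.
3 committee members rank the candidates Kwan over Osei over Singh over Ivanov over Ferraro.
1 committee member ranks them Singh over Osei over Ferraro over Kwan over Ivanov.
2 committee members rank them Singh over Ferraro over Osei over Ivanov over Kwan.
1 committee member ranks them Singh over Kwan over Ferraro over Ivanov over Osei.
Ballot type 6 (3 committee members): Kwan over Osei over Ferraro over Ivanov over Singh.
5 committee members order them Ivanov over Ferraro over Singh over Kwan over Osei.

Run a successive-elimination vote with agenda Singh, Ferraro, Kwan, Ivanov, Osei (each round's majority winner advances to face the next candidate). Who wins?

Osei

Round 1: Singh vs Ferraro — 9–8, Singh advances.
Round 2: Singh vs Kwan — 9–8, Singh advances.
Round 3: Singh vs Ivanov — 7–10, Ivanov advances.
Round 4: Ivanov vs Osei — 8–9, Osei advances.
The agenda winner is Osei.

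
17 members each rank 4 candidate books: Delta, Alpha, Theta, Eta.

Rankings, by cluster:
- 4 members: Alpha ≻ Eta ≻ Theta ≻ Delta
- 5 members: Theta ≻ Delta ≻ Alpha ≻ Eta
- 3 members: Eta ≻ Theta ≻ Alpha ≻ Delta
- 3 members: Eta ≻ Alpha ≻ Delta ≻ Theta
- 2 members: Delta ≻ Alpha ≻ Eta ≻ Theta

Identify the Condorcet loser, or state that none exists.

Delta

Head-to-head results (17 members):
Delta vs Alpha: Alpha wins 10–7.
Delta vs Theta: Delta is ranked higher on 3+2 = 5 ballots, Theta on 12. Theta wins 12–5.
Delta vs Eta: 7 to 10, Eta.
Alpha vs Theta: Alpha is ranked higher on 4+3+2 = 9 ballots, Theta on 8. Alpha wins 9–8.
Alpha vs Eta: Alpha is ranked higher on 4+5+2 = 11 ballots, Eta on 6. Alpha wins 11–6.
Theta–Eta: Eta 12–5.
Delta loses to every other book — it is the Condorcet loser.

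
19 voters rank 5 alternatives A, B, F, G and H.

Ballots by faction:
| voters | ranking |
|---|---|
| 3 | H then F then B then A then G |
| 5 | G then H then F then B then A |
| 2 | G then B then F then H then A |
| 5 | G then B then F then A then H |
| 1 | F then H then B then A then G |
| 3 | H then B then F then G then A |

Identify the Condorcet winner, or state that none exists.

Pairwise majorities:
A vs B: B wins 19–0.
A vs F: F, 19–0.
A vs G: G, 15–4.
A vs H: H, 14–5.
B–F: B 10–9.
B vs G: G wins 12–7.
B vs H: H wins 12–7.
F vs G: G, 12–7.
F–H: H 11–8.
G vs H: G wins 12–7.
G beats each of A, B, F, H — G is the Condorcet winner.

G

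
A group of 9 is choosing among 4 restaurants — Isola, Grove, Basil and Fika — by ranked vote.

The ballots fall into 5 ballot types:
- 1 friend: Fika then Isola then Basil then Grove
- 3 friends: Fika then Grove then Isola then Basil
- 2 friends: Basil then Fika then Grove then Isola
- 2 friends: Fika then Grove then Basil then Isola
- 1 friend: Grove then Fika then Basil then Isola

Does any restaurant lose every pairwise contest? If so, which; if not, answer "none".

Isola

Head-to-head results (9 friends):
Isola vs Grove: Grove, 8–1.
Isola–Basil: Basil 5–4.
Isola vs Fika: Fika, 9–0.
Grove vs Basil: 6 to 3, Grove.
Grove vs Fika: Grove preferred on 1 ballot; Fika wins 8–1.
Basil vs Fika: 2 to 7, Fika.
Isola is beaten in every head-to-head and is the Condorcet loser.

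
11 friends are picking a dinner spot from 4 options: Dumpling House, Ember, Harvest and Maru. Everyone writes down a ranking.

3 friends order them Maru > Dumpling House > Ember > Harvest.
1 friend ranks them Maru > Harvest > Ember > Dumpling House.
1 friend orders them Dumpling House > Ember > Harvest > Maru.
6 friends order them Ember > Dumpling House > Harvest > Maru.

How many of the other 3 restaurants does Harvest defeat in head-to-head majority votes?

1

Harvest against each rival (11 friends):
Harvest vs Dumpling House: Harvest preferred on 1 ballot; Dumpling House wins 10–1.
Harvest vs Ember: 1 for Harvest, 10 for Ember — Ember by 10–1.
Harvest vs Maru: 7 to 4, Harvest.
Harvest beats Maru; loses to Dumpling House, Ember — 1 pairwise win.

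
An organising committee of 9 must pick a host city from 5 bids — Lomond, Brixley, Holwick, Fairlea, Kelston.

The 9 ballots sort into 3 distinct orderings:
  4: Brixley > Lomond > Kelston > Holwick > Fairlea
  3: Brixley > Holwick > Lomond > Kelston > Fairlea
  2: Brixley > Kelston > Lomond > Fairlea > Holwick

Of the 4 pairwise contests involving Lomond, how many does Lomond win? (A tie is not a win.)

3

Lomond against each rival (9 organisers):
Lomond vs Brixley: Lomond is ranked higher on 0 ballots, Brixley on 9. Brixley wins 9–0.
Lomond vs Holwick: 6 to 3, Lomond.
Lomond vs Fairlea: 9 to 0, Lomond.
Lomond–Kelston: Lomond 7–2.
Lomond beats Holwick, Fairlea, Kelston; loses to Brixley — 3 pairwise wins.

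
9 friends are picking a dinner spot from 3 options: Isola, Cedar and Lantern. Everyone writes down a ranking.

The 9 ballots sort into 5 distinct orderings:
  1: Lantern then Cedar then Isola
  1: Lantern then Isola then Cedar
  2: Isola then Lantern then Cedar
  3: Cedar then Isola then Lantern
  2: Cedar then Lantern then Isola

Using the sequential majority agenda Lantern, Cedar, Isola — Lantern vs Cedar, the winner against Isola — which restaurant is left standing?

Round 1: Lantern vs Cedar — 4–5, Cedar advances.
Round 2: Cedar vs Isola — 6–3, Cedar advances.
Cedar survives the agenda.

Cedar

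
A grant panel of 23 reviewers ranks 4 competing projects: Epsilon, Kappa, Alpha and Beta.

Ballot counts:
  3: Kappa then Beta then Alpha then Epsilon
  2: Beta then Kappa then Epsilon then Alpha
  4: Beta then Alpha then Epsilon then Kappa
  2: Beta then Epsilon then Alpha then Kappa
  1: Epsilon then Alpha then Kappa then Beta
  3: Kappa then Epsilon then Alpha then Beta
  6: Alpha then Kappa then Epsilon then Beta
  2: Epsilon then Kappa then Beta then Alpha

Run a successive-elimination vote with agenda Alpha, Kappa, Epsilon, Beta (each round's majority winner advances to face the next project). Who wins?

Round 1: Alpha vs Kappa — 13–10, Alpha advances.
Round 2: Alpha vs Epsilon — 13–10, Alpha advances.
Round 3: Alpha vs Beta — 10–13, Beta advances.
Beta survives the agenda.

Beta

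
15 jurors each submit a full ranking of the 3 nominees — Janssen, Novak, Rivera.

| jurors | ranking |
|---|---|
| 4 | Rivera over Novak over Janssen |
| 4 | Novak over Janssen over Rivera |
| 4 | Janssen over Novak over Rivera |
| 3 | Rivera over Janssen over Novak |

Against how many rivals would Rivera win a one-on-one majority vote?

Rivera against each rival (15 jurors):
Rivera vs Janssen: 7 to 8, Janssen.
Rivera vs Novak: Rivera is ranked higher on 4+3 = 7 ballots, Novak on 8. Novak wins 8–7.
Rivera beats no one; loses to Janssen, Novak — 0 pairwise wins.

0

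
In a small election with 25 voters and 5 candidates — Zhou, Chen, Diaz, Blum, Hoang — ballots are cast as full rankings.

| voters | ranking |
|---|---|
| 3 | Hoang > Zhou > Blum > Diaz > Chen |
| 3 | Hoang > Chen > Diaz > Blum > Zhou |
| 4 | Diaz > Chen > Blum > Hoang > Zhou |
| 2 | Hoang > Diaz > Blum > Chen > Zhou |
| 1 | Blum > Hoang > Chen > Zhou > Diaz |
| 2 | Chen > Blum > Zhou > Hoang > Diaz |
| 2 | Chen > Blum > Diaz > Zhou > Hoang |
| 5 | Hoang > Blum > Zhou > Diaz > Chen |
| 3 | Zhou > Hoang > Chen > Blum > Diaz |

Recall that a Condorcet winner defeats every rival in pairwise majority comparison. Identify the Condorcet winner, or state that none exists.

Hoang

Check each pair by majority over 25 ballots:
Zhou vs Chen: 3+5+3 = 11 for Zhou, 14 for Chen — Chen by 14–11.
Zhou vs Diaz: 14 to 11, Zhou.
Zhou vs Blum: Blum, 19–6.
Zhou vs Hoang: 2+2+3 = 7 for Zhou, 18 for Hoang — Hoang by 18–7.
Chen–Diaz: Diaz 14–11.
Chen vs Blum: 3+4+2+2+3 = 14 for Chen, 11 for Blum — Chen by 14–11.
Chen vs Hoang: Chen is ranked higher on 4+2+2 = 8 ballots, Hoang on 17. Hoang wins 17–8.
Diaz vs Blum: 9 to 16, Blum.
Diaz vs Hoang: 4+2 = 6 for Diaz, 19 for Hoang — Hoang by 19–6.
Blum vs Hoang: Blum preferred on 4+1+2+2 = 9 ballots; Hoang wins 16–9.
Hoang wins every pairwise contest, so Hoang is the Condorcet winner.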